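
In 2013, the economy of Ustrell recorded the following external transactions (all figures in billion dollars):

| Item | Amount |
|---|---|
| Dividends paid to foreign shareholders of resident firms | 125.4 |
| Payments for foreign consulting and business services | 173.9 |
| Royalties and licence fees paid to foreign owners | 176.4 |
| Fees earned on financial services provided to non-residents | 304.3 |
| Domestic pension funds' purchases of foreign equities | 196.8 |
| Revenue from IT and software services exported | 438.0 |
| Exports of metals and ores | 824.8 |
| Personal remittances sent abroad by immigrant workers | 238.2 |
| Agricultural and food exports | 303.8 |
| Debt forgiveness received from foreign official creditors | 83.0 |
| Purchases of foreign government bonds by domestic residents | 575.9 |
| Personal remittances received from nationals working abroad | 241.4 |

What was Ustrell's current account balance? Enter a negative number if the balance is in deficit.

Goods: 824.8 + 303.8 = 1128.6
Services: 438.0 - 173.9 - 176.4 + 304.3 = 392.0
Primary income: -125.4
Secondary income: -238.2 + 241.4 = 3.2
Current account = 1128.6 + 392.0 + (-125.4) + 3.2 = 1398.4
(Excluded from the current account — financial account: domestic pension funds' purchases of foreign equities 196.8, purchases of foreign government bonds by domestic residents 575.9; capital account: debt forgiveness received from foreign official creditors 83.0.)

1398.4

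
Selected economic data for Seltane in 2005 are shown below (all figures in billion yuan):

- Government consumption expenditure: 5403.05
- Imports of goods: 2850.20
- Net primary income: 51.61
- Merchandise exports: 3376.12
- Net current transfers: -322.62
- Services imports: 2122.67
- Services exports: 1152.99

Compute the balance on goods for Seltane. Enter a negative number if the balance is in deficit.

Goods balance = 3376.12 - 2850.20 = 525.92

525.92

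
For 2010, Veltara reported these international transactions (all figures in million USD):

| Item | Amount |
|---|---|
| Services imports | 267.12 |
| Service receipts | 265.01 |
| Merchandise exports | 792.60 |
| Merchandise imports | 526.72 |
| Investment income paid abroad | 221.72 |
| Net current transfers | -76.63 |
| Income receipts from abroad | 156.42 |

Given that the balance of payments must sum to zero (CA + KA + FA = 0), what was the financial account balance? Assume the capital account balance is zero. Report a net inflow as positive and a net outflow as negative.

Goods balance = 792.60 - 526.72 = 265.88
Services balance = 265.01 - 267.12 = -2.11
Trade balance (goods + services) = 265.88 + (-2.11) = 263.77
Net primary income = 156.42 - 221.72 = -65.30
Net secondary income = -76.63
Current account = 263.77 + (-65.30) + (-76.63) = 121.84
Financial account = -(121.84) = -121.84

-121.84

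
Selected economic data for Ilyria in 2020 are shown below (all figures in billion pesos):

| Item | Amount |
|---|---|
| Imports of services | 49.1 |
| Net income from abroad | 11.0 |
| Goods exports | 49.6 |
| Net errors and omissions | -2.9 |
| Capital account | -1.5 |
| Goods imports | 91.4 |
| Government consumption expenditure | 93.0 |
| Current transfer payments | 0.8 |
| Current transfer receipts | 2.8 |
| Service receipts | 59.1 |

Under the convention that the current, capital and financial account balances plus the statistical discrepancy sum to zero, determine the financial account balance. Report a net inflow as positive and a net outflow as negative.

Goods balance = 49.6 - 91.4 = -41.8
Services balance = 59.1 - 49.1 = 10.0
Trade balance (goods + services) = -41.8 + 10.0 = -31.8
Net primary income = 11.0
Net secondary income = 2.8 - 0.8 = 2.0
Current account = -31.8 + 11.0 + 2.0 = -18.8
Financial account = -(-18.8 + (-1.5) + (-2.9)) = 23.2

23.2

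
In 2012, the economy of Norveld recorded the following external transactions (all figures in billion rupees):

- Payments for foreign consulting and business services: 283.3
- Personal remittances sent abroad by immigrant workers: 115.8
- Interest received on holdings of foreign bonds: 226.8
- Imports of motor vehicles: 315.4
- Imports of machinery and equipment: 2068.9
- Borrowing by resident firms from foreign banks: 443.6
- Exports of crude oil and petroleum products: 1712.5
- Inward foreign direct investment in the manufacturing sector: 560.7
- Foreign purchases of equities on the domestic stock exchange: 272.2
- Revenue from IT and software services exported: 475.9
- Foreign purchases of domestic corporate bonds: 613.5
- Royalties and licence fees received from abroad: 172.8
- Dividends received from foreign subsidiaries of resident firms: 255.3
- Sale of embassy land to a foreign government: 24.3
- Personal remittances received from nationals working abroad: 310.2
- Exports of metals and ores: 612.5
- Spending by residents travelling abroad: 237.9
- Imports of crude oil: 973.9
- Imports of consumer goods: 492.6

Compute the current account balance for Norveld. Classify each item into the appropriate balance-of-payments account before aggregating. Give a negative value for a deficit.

-721.8

Goods: -2068.9 + 612.5 - 315.4 + 1712.5 - 973.9 - 492.6 = -1525.8
Services: 172.8 - 283.3 + 475.9 - 237.9 = 127.5
Primary income: 255.3 + 226.8 = 482.1
Secondary income: -115.8 + 310.2 = 194.4
Current account = (-1525.8) + 127.5 + 482.1 + 194.4 = -721.8
(Excluded from the current account — financial account: borrowing by resident firms from foreign banks 443.6, inward foreign direct investment in the manufacturing sector 560.7, foreign purchases of equities on the domestic stock exchange 272.2, foreign purchases of domestic corporate bonds 613.5; capital account: sale of embassy land to a foreign government 24.3.)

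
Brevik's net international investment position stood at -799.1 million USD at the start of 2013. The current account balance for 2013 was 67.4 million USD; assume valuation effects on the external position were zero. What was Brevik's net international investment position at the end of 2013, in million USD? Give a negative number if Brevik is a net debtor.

-731.7

With no valuation effects, change in NIIP = current account = 67.4
End-of-year NIIP = -799.1 + 67.4 = -731.7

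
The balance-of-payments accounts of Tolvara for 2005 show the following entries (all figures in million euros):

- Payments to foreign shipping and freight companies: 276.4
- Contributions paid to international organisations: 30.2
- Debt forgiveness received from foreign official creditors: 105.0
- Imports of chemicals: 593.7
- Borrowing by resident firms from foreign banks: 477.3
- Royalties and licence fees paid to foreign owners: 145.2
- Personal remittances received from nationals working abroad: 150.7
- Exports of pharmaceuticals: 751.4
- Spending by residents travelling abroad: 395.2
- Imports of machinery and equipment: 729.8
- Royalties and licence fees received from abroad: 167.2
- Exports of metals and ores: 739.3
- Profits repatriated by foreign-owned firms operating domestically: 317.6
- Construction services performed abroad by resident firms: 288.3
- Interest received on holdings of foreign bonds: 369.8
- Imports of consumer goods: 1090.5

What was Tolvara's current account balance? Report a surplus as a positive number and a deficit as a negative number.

-1111.9

Goods: -729.8 - 593.7 + 739.3 - 1090.5 + 751.4 = -923.3
Services: 167.2 - 276.4 - 395.2 - 145.2 + 288.3 = -361.3
Primary income: 369.8 - 317.6 = 52.2
Secondary income: -30.2 + 150.7 = 120.5
Current account = (-923.3) + (-361.3) + 52.2 + 120.5 = -1111.9
(Excluded from the current account — capital account: debt forgiveness received from foreign official creditors 105.0; financial account: borrowing by resident firms from foreign banks 477.3.)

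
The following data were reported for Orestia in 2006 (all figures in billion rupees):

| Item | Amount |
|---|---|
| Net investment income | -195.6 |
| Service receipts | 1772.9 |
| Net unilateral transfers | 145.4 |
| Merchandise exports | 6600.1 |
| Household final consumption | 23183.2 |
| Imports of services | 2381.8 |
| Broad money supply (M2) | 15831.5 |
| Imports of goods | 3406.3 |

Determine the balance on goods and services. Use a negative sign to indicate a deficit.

2584.9

Goods balance = 6600.1 - 3406.3 = 3193.8
Services balance = 1772.9 - 2381.8 = -608.9
Trade balance (goods + services) = 3193.8 + (-608.9) = 2584.9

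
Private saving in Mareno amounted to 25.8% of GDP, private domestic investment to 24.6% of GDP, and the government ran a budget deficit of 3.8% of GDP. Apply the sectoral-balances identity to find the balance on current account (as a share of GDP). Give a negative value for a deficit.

By the sectoral-balances identity, CA = (S_private - I) + (T - G).
Private balance = 25.8 - 24.6 = 1.2
Government balance (T - G) = -3.8
CA = 1.2 + (-3.8) = -2.6

-2.6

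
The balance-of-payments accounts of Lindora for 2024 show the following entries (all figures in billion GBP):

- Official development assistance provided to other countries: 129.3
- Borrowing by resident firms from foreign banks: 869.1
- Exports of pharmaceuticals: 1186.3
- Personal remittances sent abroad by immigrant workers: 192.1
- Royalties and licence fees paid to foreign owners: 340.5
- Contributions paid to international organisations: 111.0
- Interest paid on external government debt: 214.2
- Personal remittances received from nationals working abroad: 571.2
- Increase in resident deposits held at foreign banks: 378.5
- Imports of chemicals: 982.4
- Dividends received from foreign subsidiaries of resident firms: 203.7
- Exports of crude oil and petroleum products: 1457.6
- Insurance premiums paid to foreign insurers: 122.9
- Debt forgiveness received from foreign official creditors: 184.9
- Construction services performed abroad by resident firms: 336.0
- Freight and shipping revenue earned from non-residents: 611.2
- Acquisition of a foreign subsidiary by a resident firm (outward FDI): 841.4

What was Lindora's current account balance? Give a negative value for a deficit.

2273.6

Goods: -982.4 + 1186.3 + 1457.6 = 1661.5
Services: 611.2 - 122.9 + 336.0 - 340.5 = 483.8
Primary income: 203.7 - 214.2 = -10.5
Secondary income: -111.0 - 192.1 - 129.3 + 571.2 = 138.8
Current account = 1661.5 + 483.8 + (-10.5) + 138.8 = 2273.6
(Excluded from the current account — financial account: borrowing by resident firms from foreign banks 869.1, increase in resident deposits held at foreign banks 378.5, acquisition of a foreign subsidiary by a resident firm (outward FDI) 841.4; capital account: debt forgiveness received from foreign official creditors 184.9.)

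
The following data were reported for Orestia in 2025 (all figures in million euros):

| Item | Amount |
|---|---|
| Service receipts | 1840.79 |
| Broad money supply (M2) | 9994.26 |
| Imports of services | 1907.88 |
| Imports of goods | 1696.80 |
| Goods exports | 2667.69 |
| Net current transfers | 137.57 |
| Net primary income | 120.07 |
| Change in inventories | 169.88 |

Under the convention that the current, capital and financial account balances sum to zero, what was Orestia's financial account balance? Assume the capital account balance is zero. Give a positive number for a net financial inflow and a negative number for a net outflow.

Goods balance = 2667.69 - 1696.80 = 970.89
Services balance = 1840.79 - 1907.88 = -67.09
Trade balance (goods + services) = 970.89 + (-67.09) = 903.80
Net primary income = 120.07
Net secondary income = 137.57
Current account = 903.80 + 120.07 + 137.57 = 1161.44
Financial account = -(1161.44) = -1161.44

-1161.44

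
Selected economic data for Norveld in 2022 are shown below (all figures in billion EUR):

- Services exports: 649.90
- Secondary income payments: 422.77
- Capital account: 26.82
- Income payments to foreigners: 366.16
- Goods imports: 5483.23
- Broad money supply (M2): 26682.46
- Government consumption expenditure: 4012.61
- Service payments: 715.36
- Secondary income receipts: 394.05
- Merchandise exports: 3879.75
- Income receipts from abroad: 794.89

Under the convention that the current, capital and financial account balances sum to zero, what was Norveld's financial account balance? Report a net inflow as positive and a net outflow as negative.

1242.11

Goods balance = 3879.75 - 5483.23 = -1603.48
Services balance = 649.90 - 715.36 = -65.46
Trade balance (goods + services) = -1603.48 + (-65.46) = -1668.94
Net primary income = 794.89 - 366.16 = 428.73
Net secondary income = 394.05 - 422.77 = -28.72
Current account = -1668.94 + 428.73 + (-28.72) = -1268.93
Financial account = -(-1268.93 + 26.82) = 1242.11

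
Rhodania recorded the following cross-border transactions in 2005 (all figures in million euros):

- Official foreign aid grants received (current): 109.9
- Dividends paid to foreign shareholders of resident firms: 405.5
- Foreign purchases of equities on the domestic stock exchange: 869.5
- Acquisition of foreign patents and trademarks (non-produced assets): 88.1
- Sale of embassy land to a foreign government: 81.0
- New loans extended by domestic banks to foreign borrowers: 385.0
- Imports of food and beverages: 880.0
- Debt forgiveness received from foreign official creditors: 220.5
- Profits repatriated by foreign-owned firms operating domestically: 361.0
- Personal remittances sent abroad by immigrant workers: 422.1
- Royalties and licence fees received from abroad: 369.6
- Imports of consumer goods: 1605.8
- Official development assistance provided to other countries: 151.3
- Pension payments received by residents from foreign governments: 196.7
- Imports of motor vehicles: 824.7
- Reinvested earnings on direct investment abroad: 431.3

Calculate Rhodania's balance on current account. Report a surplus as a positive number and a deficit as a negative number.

Goods: -880.0 - 1605.8 - 824.7 = -3310.5
Services: 369.6
Primary income: 431.3 - 405.5 - 361.0 = -335.2
Secondary income: 109.9 - 151.3 - 422.1 + 196.7 = -266.8
Current account = (-3310.5) + 369.6 + (-335.2) + (-266.8) = -3542.9
(Excluded from the current account — financial account: foreign purchases of equities on the domestic stock exchange 869.5, new loans extended by domestic banks to foreign borrowers 385.0; capital account: acquisition of foreign patents and trademarks (non-produced assets) 88.1, sale of embassy land to a foreign government 81.0, debt forgiveness received from foreign official creditors 220.5.)

-3542.9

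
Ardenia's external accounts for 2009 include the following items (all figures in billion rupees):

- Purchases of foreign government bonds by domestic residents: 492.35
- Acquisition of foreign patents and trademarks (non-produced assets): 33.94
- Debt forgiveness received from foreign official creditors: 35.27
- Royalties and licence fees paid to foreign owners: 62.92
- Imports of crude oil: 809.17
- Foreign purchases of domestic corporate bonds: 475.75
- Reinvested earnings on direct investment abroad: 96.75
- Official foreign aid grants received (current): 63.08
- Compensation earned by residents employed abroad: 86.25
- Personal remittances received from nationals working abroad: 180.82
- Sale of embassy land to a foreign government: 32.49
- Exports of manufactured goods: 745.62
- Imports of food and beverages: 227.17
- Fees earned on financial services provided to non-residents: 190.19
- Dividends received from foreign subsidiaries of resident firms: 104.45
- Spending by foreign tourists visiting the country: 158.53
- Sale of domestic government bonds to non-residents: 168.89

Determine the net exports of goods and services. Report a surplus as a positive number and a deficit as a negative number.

-4.92

Goods: -227.17 + 745.62 - 809.17 = -290.72
Services: 158.53 + 190.19 - 62.92 = 285.80
Trade balance = -290.72 + 285.80 = -4.92
(Excluded from the trade balance — financial account: purchases of foreign government bonds by domestic residents 492.35, foreign purchases of domestic corporate bonds 475.75, sale of domestic government bonds to non-residents 168.89; capital account: acquisition of foreign patents and trademarks (non-produced assets) 33.94, debt forgiveness received from foreign official creditors 35.27, sale of embassy land to a foreign government 32.49; primary income: reinvested earnings on direct investment abroad 96.75, compensation earned by residents employed abroad 86.25, dividends received from foreign subsidiaries of resident firms 104.45; secondary income: official foreign aid grants received (current) 63.08, personal remittances received from nationals working abroad 180.82.)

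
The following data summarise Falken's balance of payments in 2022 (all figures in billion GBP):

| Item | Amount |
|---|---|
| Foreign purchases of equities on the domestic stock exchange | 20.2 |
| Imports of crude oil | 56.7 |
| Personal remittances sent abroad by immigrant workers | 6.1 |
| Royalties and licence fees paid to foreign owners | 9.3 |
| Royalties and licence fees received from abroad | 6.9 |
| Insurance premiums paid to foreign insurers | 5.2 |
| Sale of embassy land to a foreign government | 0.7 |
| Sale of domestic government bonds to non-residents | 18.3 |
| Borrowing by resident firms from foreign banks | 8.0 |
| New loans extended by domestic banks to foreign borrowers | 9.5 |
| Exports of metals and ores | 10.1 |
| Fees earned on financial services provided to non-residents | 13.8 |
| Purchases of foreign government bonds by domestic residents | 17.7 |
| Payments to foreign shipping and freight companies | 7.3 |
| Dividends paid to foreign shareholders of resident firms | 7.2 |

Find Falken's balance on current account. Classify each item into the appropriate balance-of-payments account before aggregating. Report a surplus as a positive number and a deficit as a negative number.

-61.0

Goods: 10.1 - 56.7 = -46.6
Services: 13.8 - 7.3 + 6.9 - 5.2 - 9.3 = -1.1
Primary income: -7.2
Secondary income: -6.1
Current account = (-46.6) + (-1.1) + (-7.2) + (-6.1) = -61.0
(Excluded from the current account — financial account: foreign purchases of equities on the domestic stock exchange 20.2, sale of domestic government bonds to non-residents 18.3, borrowing by resident firms from foreign banks 8.0, new loans extended by domestic banks to foreign borrowers 9.5, purchases of foreign government bonds by domestic residents 17.7; capital account: sale of embassy land to a foreign government 0.7.)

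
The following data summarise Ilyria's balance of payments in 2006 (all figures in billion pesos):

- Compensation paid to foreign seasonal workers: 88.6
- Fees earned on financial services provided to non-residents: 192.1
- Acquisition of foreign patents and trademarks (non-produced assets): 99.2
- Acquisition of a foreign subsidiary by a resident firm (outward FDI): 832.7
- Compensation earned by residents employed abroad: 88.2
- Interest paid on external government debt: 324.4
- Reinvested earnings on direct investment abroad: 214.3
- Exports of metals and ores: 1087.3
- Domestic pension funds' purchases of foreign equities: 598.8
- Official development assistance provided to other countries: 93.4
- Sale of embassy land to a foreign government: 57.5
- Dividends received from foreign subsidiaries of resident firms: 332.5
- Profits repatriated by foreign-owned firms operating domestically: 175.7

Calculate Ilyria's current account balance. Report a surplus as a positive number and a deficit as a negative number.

Goods: 1087.3
Services: 192.1
Primary income: 214.3 - 324.4 - 88.6 + 332.5 + 88.2 - 175.7 = 46.3
Secondary income: -93.4
Current account = 1087.3 + 192.1 + 46.3 + (-93.4) = 1232.3
(Excluded from the current account — capital account: acquisition of foreign patents and trademarks (non-produced assets) 99.2, sale of embassy land to a foreign government 57.5; financial account: acquisition of a foreign subsidiary by a resident firm (outward FDI) 832.7, domestic pension funds' purchases of foreign equities 598.8.)

1232.3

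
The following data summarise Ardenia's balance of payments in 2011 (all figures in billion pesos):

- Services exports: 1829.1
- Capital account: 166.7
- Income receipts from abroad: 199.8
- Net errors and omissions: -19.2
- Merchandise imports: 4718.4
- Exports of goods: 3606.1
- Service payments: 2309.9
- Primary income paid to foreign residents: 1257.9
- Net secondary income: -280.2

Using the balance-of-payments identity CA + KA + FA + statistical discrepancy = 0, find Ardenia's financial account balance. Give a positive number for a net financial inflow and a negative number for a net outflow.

2783.9

Goods balance = 3606.1 - 4718.4 = -1112.3
Services balance = 1829.1 - 2309.9 = -480.8
Trade balance (goods + services) = -1112.3 + (-480.8) = -1593.1
Net primary income = 199.8 - 1257.9 = -1058.1
Net secondary income = -280.2
Current account = -1593.1 + (-1058.1) + (-280.2) = -2931.4
Financial account = -(-2931.4 + 166.7 + (-19.2)) = 2783.9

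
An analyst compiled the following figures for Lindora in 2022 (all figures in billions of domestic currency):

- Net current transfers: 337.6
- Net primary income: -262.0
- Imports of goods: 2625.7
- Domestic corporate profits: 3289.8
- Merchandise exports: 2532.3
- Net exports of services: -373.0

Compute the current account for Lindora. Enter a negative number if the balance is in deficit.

-390.8

Goods balance = 2532.3 - 2625.7 = -93.4
Services balance = -373.0
Trade balance (goods + services) = -93.4 + (-373.0) = -466.4
Net primary income = -262.0
Net secondary income = 337.6
Current account = -466.4 + (-262.0) + 337.6 = -390.8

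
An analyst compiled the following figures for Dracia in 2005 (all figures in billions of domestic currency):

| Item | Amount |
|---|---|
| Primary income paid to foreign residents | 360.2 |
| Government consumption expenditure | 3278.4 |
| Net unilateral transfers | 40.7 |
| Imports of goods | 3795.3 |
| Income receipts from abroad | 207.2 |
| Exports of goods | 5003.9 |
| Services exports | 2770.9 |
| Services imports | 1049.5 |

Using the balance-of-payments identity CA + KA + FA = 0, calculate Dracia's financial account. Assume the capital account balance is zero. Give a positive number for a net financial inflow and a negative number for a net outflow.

-2817.7

Goods balance = 5003.9 - 3795.3 = 1208.6
Services balance = 2770.9 - 1049.5 = 1721.4
Trade balance (goods + services) = 1208.6 + 1721.4 = 2930.0
Net primary income = 207.2 - 360.2 = -153.0
Net secondary income = 40.7
Current account = 2930.0 + (-153.0) + 40.7 = 2817.7
Financial account = -(2817.7) = -2817.7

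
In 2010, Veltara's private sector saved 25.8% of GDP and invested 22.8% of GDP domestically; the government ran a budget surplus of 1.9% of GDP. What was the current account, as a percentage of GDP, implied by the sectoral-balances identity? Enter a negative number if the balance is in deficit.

By the sectoral-balances identity, CA = (S_private - I) + (T - G).
Private balance = 25.8 - 22.8 = 3.0
Government balance (T - G) = 1.9
CA = 3.0 + 1.9 = 4.9

4.9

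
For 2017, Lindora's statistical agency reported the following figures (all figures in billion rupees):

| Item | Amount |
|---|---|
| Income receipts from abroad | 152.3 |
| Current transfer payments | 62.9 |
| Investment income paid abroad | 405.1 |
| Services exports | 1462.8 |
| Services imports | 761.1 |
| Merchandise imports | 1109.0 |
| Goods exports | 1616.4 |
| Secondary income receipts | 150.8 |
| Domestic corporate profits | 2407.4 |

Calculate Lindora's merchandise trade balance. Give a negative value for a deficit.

507.4

Goods balance = 1616.4 - 1109.0 = 507.4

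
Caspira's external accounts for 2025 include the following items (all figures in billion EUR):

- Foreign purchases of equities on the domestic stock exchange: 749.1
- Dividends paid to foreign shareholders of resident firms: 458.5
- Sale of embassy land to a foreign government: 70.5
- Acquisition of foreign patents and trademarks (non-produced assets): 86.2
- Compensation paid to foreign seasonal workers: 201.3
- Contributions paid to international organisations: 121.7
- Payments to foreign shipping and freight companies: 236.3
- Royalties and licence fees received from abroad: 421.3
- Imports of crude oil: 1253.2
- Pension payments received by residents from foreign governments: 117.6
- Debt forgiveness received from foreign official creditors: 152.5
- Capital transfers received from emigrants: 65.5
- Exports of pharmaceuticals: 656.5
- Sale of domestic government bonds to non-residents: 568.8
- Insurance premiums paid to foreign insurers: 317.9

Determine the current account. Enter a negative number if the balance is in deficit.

-1393.5

Goods: 656.5 - 1253.2 = -596.7
Services: -317.9 - 236.3 + 421.3 = -132.9
Primary income: -201.3 - 458.5 = -659.8
Secondary income: -121.7 + 117.6 = -4.1
Current account = (-596.7) + (-132.9) + (-659.8) + (-4.1) = -1393.5
(Excluded from the current account — financial account: foreign purchases of equities on the domestic stock exchange 749.1, sale of domestic government bonds to non-residents 568.8; capital account: sale of embassy land to a foreign government 70.5, acquisition of foreign patents and trademarks (non-produced assets) 86.2, debt forgiveness received from foreign official creditors 152.5, capital transfers received from emigrants 65.5.)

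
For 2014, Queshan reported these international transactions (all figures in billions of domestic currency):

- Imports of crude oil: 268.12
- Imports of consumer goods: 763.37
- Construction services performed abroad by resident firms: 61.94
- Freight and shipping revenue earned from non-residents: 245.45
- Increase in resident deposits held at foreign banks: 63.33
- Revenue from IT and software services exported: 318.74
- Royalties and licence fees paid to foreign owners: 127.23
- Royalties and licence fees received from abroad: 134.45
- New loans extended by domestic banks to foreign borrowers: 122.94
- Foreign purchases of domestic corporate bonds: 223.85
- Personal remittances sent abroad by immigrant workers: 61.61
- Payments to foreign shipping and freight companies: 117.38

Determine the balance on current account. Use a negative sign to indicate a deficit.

Goods: -763.37 - 268.12 = -1031.49
Services: -117.38 + 245.45 + 134.45 + 61.94 + 318.74 - 127.23 = 515.97
Secondary income: -61.61
Current account = (-1031.49) + 515.97 + (-61.61) = -577.13
(Excluded from the current account — financial account: increase in resident deposits held at foreign banks 63.33, new loans extended by domestic banks to foreign borrowers 122.94, foreign purchases of domestic corporate bonds 223.85.)

-577.13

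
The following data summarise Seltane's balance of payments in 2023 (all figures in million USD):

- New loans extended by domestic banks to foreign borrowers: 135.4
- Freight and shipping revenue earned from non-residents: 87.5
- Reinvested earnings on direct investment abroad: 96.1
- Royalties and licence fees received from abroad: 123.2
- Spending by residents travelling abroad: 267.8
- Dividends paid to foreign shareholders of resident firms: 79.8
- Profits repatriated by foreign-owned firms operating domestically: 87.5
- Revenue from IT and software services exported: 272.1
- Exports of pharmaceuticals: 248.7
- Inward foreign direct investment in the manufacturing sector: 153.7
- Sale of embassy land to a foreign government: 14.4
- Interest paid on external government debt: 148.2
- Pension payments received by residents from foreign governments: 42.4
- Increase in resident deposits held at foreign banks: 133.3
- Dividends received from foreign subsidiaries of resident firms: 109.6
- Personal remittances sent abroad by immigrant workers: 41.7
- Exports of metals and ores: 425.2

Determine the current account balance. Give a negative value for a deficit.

779.8

Goods: 425.2 + 248.7 = 673.9
Services: 87.5 + 123.2 + 272.1 - 267.8 = 215.0
Primary income: 96.1 - 79.8 + 109.6 - 148.2 - 87.5 = -109.8
Secondary income: -41.7 + 42.4 = 0.7
Current account = 673.9 + 215.0 + (-109.8) + 0.7 = 779.8
(Excluded from the current account — financial account: new loans extended by domestic banks to foreign borrowers 135.4, inward foreign direct investment in the manufacturing sector 153.7, increase in resident deposits held at foreign banks 133.3; capital account: sale of embassy land to a foreign government 14.4.)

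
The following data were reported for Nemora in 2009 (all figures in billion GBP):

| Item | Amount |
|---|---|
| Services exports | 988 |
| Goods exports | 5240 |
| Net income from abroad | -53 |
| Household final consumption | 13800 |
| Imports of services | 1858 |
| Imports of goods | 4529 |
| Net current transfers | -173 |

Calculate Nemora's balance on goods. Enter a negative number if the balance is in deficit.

711

Goods balance = 5240 - 4529 = 711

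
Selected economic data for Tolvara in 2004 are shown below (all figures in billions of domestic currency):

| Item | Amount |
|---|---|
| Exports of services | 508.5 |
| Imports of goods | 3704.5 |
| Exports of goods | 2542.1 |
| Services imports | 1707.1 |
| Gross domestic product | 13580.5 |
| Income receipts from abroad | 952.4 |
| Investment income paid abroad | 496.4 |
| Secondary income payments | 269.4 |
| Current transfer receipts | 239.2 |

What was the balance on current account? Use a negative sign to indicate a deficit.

-1935.2

Goods balance = 2542.1 - 3704.5 = -1162.4
Services balance = 508.5 - 1707.1 = -1198.6
Trade balance (goods + services) = -1162.4 + (-1198.6) = -2361.0
Net primary income = 952.4 - 496.4 = 456.0
Net secondary income = 239.2 - 269.4 = -30.2
Current account = -2361.0 + 456.0 + (-30.2) = -1935.2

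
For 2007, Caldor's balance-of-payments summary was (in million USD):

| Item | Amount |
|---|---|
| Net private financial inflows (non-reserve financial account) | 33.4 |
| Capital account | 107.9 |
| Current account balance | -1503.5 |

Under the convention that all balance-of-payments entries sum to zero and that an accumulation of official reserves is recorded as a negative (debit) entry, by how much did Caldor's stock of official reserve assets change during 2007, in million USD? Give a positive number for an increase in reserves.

Official reserve transactions balance = -((-1503.5) + 107.9 + 33.4) = 1362.2
An accumulation of reserves is recorded as a debit (negative entry), so the change in the stock of reserves is the negative of that balance.
Change in official reserves = -(1362.2) = -1362.2

-1362.2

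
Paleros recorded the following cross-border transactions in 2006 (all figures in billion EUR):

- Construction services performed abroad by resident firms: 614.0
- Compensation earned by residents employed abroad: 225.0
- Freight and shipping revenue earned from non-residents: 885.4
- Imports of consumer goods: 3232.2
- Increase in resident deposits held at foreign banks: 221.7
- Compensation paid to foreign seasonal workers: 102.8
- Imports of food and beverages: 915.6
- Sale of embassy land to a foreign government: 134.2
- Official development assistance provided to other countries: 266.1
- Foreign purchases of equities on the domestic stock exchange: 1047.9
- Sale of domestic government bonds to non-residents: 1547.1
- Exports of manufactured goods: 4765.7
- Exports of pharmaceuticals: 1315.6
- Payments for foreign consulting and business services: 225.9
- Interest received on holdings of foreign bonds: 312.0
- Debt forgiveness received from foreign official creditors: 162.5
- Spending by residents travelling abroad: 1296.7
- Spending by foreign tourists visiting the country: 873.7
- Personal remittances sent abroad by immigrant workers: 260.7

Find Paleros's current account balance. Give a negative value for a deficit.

2691.4

Goods: 4765.7 - 915.6 + 1315.6 - 3232.2 = 1933.5
Services: 614.0 - 225.9 - 1296.7 + 873.7 + 885.4 = 850.5
Primary income: 312.0 - 102.8 + 225.0 = 434.2
Secondary income: -260.7 - 266.1 = -526.8
Current account = 1933.5 + 850.5 + 434.2 + (-526.8) = 2691.4
(Excluded from the current account — financial account: increase in resident deposits held at foreign banks 221.7, foreign purchases of equities on the domestic stock exchange 1047.9, sale of domestic government bonds to non-residents 1547.1; capital account: sale of embassy land to a foreign government 134.2, debt forgiveness received from foreign official creditors 162.5.)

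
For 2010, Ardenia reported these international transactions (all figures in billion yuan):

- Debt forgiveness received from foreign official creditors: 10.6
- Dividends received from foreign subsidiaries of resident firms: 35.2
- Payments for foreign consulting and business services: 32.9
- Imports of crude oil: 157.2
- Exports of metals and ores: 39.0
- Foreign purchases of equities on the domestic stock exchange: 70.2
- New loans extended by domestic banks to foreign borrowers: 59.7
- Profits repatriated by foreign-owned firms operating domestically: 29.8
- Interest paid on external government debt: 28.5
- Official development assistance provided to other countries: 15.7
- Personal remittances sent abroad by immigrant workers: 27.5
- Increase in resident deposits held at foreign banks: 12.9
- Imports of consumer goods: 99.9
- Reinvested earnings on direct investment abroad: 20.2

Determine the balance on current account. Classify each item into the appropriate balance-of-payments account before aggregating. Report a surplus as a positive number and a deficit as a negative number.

-297.1

Goods: 39.0 - 157.2 - 99.9 = -218.1
Services: -32.9
Primary income: 20.2 - 29.8 - 28.5 + 35.2 = -2.9
Secondary income: -15.7 - 27.5 = -43.2
Current account = (-218.1) + (-32.9) + (-2.9) + (-43.2) = -297.1
(Excluded from the current account — capital account: debt forgiveness received from foreign official creditors 10.6; financial account: foreign purchases of equities on the domestic stock exchange 70.2, new loans extended by domestic banks to foreign borrowers 59.7, increase in resident deposits held at foreign banks 12.9.)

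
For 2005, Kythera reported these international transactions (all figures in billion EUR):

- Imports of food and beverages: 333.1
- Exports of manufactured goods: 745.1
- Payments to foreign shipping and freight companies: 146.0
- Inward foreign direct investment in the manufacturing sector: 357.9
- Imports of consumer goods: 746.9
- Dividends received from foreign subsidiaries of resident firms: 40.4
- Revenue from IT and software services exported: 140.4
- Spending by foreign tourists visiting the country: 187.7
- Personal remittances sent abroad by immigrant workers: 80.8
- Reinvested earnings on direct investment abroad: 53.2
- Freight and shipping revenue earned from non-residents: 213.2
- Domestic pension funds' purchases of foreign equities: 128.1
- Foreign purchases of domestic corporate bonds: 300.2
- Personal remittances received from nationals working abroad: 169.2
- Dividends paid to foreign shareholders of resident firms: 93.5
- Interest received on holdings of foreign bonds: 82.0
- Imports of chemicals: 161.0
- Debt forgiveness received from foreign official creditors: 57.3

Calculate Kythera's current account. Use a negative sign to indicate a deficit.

Goods: -333.1 - 746.9 - 161.0 + 745.1 = -495.9
Services: 213.2 + 140.4 - 146.0 + 187.7 = 395.3
Primary income: -93.5 + 82.0 + 53.2 + 40.4 = 82.1
Secondary income: 169.2 - 80.8 = 88.4
Current account = (-495.9) + 395.3 + 82.1 + 88.4 = 69.9
(Excluded from the current account — financial account: inward foreign direct investment in the manufacturing sector 357.9, domestic pension funds' purchases of foreign equities 128.1, foreign purchases of domestic corporate bonds 300.2; capital account: debt forgiveness received from foreign official creditors 57.3.)

69.9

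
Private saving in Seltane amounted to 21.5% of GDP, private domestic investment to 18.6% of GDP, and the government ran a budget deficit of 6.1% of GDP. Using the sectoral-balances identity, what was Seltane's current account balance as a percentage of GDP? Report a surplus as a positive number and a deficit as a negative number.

-3.2

By the sectoral-balances identity, CA = (S_private - I) + (T - G).
Private balance = 21.5 - 18.6 = 2.9
Government balance (T - G) = -6.1
CA = 2.9 + (-6.1) = -3.2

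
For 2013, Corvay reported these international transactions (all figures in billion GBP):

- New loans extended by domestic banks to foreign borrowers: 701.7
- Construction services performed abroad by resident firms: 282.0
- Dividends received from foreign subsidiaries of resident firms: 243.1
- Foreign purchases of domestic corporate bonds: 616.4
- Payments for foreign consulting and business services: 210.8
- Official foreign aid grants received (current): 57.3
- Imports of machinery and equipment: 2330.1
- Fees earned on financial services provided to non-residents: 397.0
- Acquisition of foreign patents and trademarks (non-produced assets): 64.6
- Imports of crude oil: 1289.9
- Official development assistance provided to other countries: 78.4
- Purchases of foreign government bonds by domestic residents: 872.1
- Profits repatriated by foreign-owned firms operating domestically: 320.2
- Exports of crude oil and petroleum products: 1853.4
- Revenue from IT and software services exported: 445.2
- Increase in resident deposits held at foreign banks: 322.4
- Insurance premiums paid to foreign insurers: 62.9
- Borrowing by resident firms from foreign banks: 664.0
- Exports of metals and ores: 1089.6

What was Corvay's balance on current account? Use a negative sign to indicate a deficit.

75.3

Goods: 1089.6 - 2330.1 + 1853.4 - 1289.9 = -677.0
Services: 282.0 + 397.0 - 62.9 + 445.2 - 210.8 = 850.5
Primary income: -320.2 + 243.1 = -77.1
Secondary income: -78.4 + 57.3 = -21.1
Current account = (-677.0) + 850.5 + (-77.1) + (-21.1) = 75.3
(Excluded from the current account — financial account: new loans extended by domestic banks to foreign borrowers 701.7, foreign purchases of domestic corporate bonds 616.4, purchases of foreign government bonds by domestic residents 872.1, increase in resident deposits held at foreign banks 322.4, borrowing by resident firms from foreign banks 664.0; capital account: acquisition of foreign patents and trademarks (non-produced assets) 64.6.)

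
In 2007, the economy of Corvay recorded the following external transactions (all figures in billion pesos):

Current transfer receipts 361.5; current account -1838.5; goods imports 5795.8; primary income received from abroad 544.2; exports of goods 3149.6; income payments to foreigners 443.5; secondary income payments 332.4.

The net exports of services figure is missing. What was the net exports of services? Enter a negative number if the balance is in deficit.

Current account = goods balance + services balance + net primary income + net secondary income
Sum of the known components = -2516.4
Net exports of services = CA - (known components) = -1838.5 - (-2516.4) = 677.9

677.9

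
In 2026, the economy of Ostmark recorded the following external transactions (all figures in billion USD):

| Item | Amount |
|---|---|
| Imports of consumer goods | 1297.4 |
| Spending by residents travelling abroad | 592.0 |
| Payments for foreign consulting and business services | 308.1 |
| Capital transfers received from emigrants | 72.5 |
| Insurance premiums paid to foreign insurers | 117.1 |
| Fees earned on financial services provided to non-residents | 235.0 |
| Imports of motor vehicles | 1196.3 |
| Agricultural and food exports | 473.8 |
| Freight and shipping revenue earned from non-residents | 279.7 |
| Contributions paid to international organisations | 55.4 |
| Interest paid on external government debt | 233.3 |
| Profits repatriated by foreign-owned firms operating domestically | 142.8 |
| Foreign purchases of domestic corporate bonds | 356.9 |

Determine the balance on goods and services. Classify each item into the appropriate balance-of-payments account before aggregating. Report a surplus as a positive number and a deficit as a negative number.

Goods: -1196.3 - 1297.4 + 473.8 = -2019.9
Services: 279.7 - 308.1 - 592.0 + 235.0 - 117.1 = -502.5
Trade balance = -2019.9 + (-502.5) = -2522.4
(Excluded from the trade balance — capital account: capital transfers received from emigrants 72.5; secondary income: contributions paid to international organisations 55.4; primary income: interest paid on external government debt 233.3, profits repatriated by foreign-owned firms operating domestically 142.8; financial account: foreign purchases of domestic corporate bonds 356.9.)

-2522.4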